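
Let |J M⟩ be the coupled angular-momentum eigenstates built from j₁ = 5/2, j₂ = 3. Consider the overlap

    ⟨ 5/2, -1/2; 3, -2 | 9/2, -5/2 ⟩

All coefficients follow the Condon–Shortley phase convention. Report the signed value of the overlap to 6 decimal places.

triangle: 1!·4!·5!/11! = 2880/39916800
(j±m)!: 2!·3!·1!·5!·2!·7! = 14515200
prefactor² = (2J+1)·Δ·N² = 115200/11
  k=0: +1/(0!·1!·3!·1!·1!·4!) = 1/144
  k=1: −1/(1!·0!·2!·0!·2!·5!) = -1/480
Σ = 7/1440  ⇒  CG² = 115200/11·(7/1440)² = 49/198
CG = +√(49/198) = +0.497468

+√(49/198) ≈ +0.497468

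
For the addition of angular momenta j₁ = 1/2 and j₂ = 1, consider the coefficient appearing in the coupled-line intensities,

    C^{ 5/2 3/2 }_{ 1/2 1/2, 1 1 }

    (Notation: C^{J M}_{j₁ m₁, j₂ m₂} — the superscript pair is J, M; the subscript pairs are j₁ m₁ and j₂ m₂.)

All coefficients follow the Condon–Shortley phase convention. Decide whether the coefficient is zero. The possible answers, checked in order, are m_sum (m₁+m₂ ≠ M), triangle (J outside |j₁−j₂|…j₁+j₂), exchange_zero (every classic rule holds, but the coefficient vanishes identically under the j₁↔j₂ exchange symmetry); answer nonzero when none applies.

m-sum: m₁+m₂ = 1/2+1 = 3/2, M = 3/2  ✓
triangle: need |j₁−j₂| ≤ J ≤ j₁+j₂, i.e. J ∈ [1/2, 3/2]; J = 5/2 is outside ✗ ⇒ coefficient is 0

triangle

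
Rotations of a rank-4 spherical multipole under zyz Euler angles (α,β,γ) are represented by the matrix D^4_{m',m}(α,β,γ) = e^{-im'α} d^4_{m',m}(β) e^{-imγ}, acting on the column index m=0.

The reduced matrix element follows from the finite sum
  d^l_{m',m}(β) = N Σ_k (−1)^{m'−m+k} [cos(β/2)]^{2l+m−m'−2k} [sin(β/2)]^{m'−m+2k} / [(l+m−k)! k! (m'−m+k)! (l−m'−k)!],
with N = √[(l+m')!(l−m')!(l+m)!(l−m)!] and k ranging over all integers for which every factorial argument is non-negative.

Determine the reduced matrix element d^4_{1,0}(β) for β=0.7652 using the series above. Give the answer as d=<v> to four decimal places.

d^4_{1,0}(β=0.7652) via the finite sum:
Half-angle: c=0.927697, s=0.373334. N=√(120·6·24·24)=643.987578
k: max(0,(0)−(1))=0 … min(4+(0),4−(1))=3
  k=0: (−1)^1·643.9876/(144)·0.9277^7·0.3733^1 = -0.987315
  k=1: (−1)^2·643.9876/(24)·0.9277^5·0.3733^3 = +0.959376
  k=2: (−1)^3·643.9876/(24)·0.9277^3·0.3733^5 = -0.155371
  k=3: (−1)^4·643.9876/(144)·0.9277^1·0.3733^7 = +0.004194
d^4_{1,0}(0.7652) = -0.987315 +0.959376 -0.155371 +0.004194 = -0.179116

d=-0.1791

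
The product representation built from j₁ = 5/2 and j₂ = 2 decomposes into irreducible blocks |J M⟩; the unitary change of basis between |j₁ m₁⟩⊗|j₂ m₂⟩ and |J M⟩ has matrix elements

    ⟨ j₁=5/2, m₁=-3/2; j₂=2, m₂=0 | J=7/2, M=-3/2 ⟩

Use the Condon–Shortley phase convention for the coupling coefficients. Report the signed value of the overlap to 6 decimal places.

-0.534522  (= −√(2/7))

triangle: 1!·4!·3!/9! = 144/362880
(j±m)!: 1!·4!·2!·2!·2!·5! = 23040
prefactor² = (2J+1)·Δ·N² = 512/7
  k=0: +1/(0!·1!·4!·2!·0!·1!) = 1/48
  k=1: −1/(1!·0!·3!·1!·1!·2!) = -1/12
Σ = -1/16  ⇒  CG² = 512/7·(-1/16)² = 2/7
CG = −√(2/7) = -0.534522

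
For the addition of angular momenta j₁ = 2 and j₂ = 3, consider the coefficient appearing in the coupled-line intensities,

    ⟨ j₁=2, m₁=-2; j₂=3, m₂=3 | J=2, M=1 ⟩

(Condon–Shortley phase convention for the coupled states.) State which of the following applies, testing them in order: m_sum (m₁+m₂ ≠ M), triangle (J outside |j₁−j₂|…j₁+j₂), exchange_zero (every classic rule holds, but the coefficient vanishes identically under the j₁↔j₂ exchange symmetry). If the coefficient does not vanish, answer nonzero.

m-sum: m₁+m₂ = -2+3 = 1, M = 1  ✓
triangle: |j₁−j₂| = 1 ≤ J = 2 ≤ j₁+j₂ = 5  ✓
exchange: j₁≠j₂ or m₁≠m₂ — the exchange symmetry imposes no constraint here
value check: CG = −√(5/14) = -0.597614 ≠ 0

nonzero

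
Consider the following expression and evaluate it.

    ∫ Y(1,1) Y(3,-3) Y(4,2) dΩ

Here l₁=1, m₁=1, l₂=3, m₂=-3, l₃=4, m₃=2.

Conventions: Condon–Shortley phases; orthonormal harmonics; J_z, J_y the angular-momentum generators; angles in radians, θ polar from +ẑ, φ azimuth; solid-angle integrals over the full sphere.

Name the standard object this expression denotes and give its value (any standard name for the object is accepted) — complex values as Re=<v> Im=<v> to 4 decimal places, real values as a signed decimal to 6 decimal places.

This is a Gaunt coefficient — the integral of a triple product of spherical harmonics over the sphere.
m-sum 0 ✓  L=8 even ✓  2≤4≤4 ✓
Π(2lᵢ+1) = 3×7×9 = 189
triangle coeff Δ(1,3,4) = 1/252
Σ_t [0,0]: t=0:+1/36 = 1/36
(3j)²=4/63 [(1 3 4; 0 0 0)], sign=+1
Σ_t [0,0]: t=0:+1/1440 = 1/1440
(3j)²=1/252 [(1 3 4; 1 -3 2)], sign=+1
⇒ 4πI² = 1/21
I = (+1)√(1/21/(4π)) = 0.06155813

Gaunt coefficient, +0.061558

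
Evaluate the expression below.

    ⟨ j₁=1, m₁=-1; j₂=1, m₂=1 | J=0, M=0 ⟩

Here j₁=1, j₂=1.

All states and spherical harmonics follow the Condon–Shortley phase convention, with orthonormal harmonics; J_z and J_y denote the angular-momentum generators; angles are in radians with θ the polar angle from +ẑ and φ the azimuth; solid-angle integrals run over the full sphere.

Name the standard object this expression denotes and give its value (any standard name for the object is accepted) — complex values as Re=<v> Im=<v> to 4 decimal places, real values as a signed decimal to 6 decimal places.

Clebsch–Gordan coefficient, +√(1/3) ≈ +0.577350

This is a Clebsch–Gordan (vector-coupling) coefficient.
j₁+j₂−J=2  J+j₁−j₂=0  J−j₁+j₂=0  j₁+j₂+J+1=3
(j₁±m₁, j₂±m₂, J±M) = (0,2,2,0,0,0)
P² = 4/3
sum k=2..2:
  [2] +1/2 = 1/2
S = 1/2
C² = P²·S² = 1/3 ; C = +0.577350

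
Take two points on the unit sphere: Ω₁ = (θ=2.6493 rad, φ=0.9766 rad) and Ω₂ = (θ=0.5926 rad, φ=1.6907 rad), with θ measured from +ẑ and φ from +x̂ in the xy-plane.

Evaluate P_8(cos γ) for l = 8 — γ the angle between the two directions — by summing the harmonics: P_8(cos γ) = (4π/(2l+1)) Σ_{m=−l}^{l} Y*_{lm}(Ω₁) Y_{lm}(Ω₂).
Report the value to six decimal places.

Addition theorem: P_8(cos γ) = (4π/17) Σ_m Y*_{lm}(Ω₁) Y_{lm}(Ω₂), m = −8…8:
  term(m=-8) = +0.000005+0.000003i   from Y*(Ω₁)=+0.000053+0.001283i, Y(Ω₂)=+0.002802-0.003996i
  term(m=-7) = -0.000078-0.000266i   from Y*(Ω₁)=-0.008147-0.005029i, Y(Ω₂)=+0.021577+0.019367i
  term(m=-6) = -0.001975+0.004331i   from Y*(Ω₁)=+0.040740-0.018369i, Y(Ω₂)=-0.080109+0.070179i
  term(m=-5) = +0.035680-0.016317i   from Y*(Ω₁)=-0.024821+0.144071i, Y(Ω₂)=-0.151427-0.221569i
  term(m=-4) = -0.148157-0.043437i   from Y*(Ω₁)=-0.243753-0.233916i, Y(Ω₂)=+0.405446-0.210881i
  term(m=-3) = +0.125540+0.195213i   from Y*(Ω₁)=+0.502956-0.108144i, Y(Ω₂)=+0.158807+0.422277i
  term(m=-2) = +0.003245-0.022603i   from Y*(Ω₁)=-0.144148+0.358397i, Y(Ω₂)=-0.057419+0.014040i
  term(m=-1) = -0.046452+0.040259i   from Y*(Ω₁)=+0.086881+0.128589i, Y(Ω₂)=+0.047380+0.393257i
  term(m=+0) = +0.088446+0.000000i   from Y*(Ω₁)=-0.449096-0.000000i, Y(Ω₂)=-0.196941+0.000000i
  term(m=+1) = -0.046452-0.040259i   from Y*(Ω₁)=-0.086881+0.128589i, Y(Ω₂)=-0.047380+0.393257i
  term(m=+2) = +0.003245+0.022603i   from Y*(Ω₁)=-0.144148-0.358397i, Y(Ω₂)=-0.057419-0.014040i
  term(m=+3) = +0.125540-0.195213i   from Y*(Ω₁)=-0.502956-0.108144i, Y(Ω₂)=-0.158807+0.422277i
  term(m=+4) = -0.148157+0.043437i   from Y*(Ω₁)=-0.243753+0.233916i, Y(Ω₂)=+0.405446+0.210881i
  term(m=+5) = +0.035680+0.016317i   from Y*(Ω₁)=+0.024821+0.144071i, Y(Ω₂)=+0.151427-0.221569i
  term(m=+6) = -0.001975-0.004331i   from Y*(Ω₁)=+0.040740+0.018369i, Y(Ω₂)=-0.080109-0.070179i
  term(m=+7) = -0.000078+0.000266i   from Y*(Ω₁)=+0.008147-0.005029i, Y(Ω₂)=-0.021577+0.019367i
  term(m=+8) = +0.000005-0.000003i   from Y*(Ω₁)=+0.000053-0.001283i, Y(Ω₂)=+0.002802+0.003996i
Σ over m = +0.024063+0.000000i; ×(4π/17) → +0.017787+0.000000i. Real part: 0.017787

0.017787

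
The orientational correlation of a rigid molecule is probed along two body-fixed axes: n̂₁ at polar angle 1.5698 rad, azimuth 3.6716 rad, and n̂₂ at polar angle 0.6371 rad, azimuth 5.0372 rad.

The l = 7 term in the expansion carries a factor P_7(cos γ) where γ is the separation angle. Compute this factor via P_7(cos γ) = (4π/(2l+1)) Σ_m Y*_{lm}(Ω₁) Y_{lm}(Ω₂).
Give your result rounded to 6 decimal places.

-0.232300

Term-by-term m-sum for l=7 (normalisation 4π/15 = 0.837758):
  [-7]  conj(Y_{7,-7})(Ω₁) = +0.421398+0.269187i ; Y_{7,-7}(Ω₂) = -0.010057+0.008520i ; Δ = -0.006531+0.000883i
  [-6]  conj(Y_{7,-6})(Ω₁) = -0.001863-0.000072i ; Y_{7,-6}(Ω₂) = +0.024599+0.061936i ; Δ = -0.000041-0.000117i
  [-5]  conj(Y_{7,-5})(Ω₁) = -0.323479+0.173187i ; Y_{7,-5}(Ω₂) = +0.201967-0.010767i ; Δ = -0.063467+0.038461i
  [-4]  conj(Y_{7,-4})(Ω₁) = +0.001145-0.001871i ; Y_{7,-4}(Ω₂) = +0.106986-0.384247i ; Δ = -0.000596-0.000640i
  [-3]  conj(Y_{7,-3})(Ω₁) = +0.006380-0.331830i ; Y_{7,-3}(Ω₂) = -0.386453-0.262329i ; Δ = -0.089514+0.126563i
  [-2]  conj(Y_{7,-2})(Ω₁) = +0.001143+0.002040i ; Y_{7,-2}(Ω₂) = -0.128509+0.097616i ; Δ = -0.000346-0.000151i
  [-1]  conj(Y_{7,-1})(Ω₁) = +0.275546+0.161450i ; Y_{7,-1}(Ω₂) = -0.105551-0.313451i ; Δ = +0.021523-0.103412i
  [+0]  conj(Y_{7,0})(Ω₁) = -0.002381-0.000000i ; Y_{7,0}(Ω₂) = -0.277918+0.000000i ; Δ = +0.000662+0.000000i
  [+1]  conj(Y_{7,1})(Ω₁) = -0.275546+0.161450i ; Y_{7,1}(Ω₂) = +0.105551-0.313451i ; Δ = +0.021523+0.103412i
  [+2]  conj(Y_{7,2})(Ω₁) = +0.001143-0.002040i ; Y_{7,2}(Ω₂) = -0.128509-0.097616i ; Δ = -0.000346+0.000151i
  [+3]  conj(Y_{7,3})(Ω₁) = -0.006380-0.331830i ; Y_{7,3}(Ω₂) = +0.386453-0.262329i ; Δ = -0.089514-0.126563i
  [+4]  conj(Y_{7,4})(Ω₁) = +0.001145+0.001871i ; Y_{7,4}(Ω₂) = +0.106986+0.384247i ; Δ = -0.000596+0.000640i
  [+5]  conj(Y_{7,5})(Ω₁) = +0.323479+0.173187i ; Y_{7,5}(Ω₂) = -0.201967-0.010767i ; Δ = -0.063467-0.038461i
  [+6]  conj(Y_{7,6})(Ω₁) = -0.001863+0.000072i ; Y_{7,6}(Ω₂) = +0.024599-0.061936i ; Δ = -0.000041+0.000117i
  [+7]  conj(Y_{7,7})(Ω₁) = -0.421398+0.269187i ; Y_{7,7}(Ω₂) = +0.010057+0.008520i ; Δ = -0.006531-0.000883i
Accumulated sum -0.277287-0.000000i; after 4π/(2l+1) scaling, -0.232300-0.000000i ⇒ P_7 = -0.232300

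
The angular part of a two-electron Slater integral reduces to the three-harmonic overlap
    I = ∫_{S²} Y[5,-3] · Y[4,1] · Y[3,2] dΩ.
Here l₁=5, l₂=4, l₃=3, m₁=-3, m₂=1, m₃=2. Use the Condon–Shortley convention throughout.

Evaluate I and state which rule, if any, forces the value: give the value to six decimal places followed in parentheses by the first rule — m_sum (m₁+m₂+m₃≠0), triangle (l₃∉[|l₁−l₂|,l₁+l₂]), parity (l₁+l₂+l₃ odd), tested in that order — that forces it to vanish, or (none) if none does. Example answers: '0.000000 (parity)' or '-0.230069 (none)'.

m-sum 0 ✓  L=12 even ✓  1≤3≤9 ✓
Π(2lᵢ+1) = 11×9×7 = 693
triangle coeff Δ(5,4,3) = 1/180180
Σ_t [2,4]: t=2:+1/576 t=3:−1/144 t=4:+1/576 = -1/288
(3j)²=20/1001 [(5 4 3; 0 0 0)], sign=+1
Σ_t [4,5]: t=4:+1/1152 t=5:−1/1440 = 1/5760
(3j)²=1/858 [(5 4 3; -3 1 2)], sign=-1
⇒ 4πI² = 30/1859
I = (-1)√(30/1859/(4π)) = -0.03583571
No selection rule forces the value: the integral is nonzero (none).

-0.035836 (none)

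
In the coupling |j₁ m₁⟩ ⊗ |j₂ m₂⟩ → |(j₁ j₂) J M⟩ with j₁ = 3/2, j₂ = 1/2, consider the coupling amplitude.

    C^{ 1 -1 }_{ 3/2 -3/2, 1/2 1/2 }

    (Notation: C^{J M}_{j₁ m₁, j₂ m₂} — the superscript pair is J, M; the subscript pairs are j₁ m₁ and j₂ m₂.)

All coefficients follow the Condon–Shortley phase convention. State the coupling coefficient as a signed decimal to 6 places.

triangle: 1!×2!×0!/4! = 2/24
(j±m)!: 0!×3!×1!×0!×0!×2! = 12
prefactor² = (2J+1)×Δ×N² = 3
  k=1: −1/(1!×0!×2!×0!×0!×0!) = -1/2
Σ = -1/2  ⇒  CG² = 3×(-1/2)² = 3/4
CG = −√(3/4) = -0.866025

−√(3/4) ≈ -0.866025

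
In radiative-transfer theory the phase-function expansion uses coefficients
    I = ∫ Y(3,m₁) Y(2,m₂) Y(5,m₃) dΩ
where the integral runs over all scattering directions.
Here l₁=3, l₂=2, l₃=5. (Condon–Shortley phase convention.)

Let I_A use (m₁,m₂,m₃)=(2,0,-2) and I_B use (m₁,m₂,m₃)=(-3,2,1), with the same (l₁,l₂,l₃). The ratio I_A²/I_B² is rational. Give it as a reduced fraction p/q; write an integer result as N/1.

Same 3,2,5: normalisation and zero-m 3j drop out of the ratio.
A: Δ: 0! 6! 4! / 11! → 1/2310; sum: t=0:+1/480 = 1/480; 3j²(3 2 5; 2 0 -2) = Δ·Π!·Σ² = 3/110  (sign -1)
B: Δ: 0! 6! 4! / 11! → 1/2310; sum: t=0:+1/17280 = 1/17280; 3j²(3 2 5; -3 2 1) = Δ·Π!·Σ² = 1/2310  (sign +1)
I_A²/I_B² = (3/110)/(1/2310) = 63/1

63/1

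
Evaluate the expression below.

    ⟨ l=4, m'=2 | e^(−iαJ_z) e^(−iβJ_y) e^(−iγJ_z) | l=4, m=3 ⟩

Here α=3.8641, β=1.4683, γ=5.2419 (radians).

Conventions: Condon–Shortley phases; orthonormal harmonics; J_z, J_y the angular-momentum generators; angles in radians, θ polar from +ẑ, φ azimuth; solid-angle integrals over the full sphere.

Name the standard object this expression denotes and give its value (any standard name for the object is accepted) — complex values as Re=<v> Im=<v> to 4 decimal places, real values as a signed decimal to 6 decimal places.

This is a Wigner D-matrix element — the rotation-matrix element ⟨l m'| R(α,β,γ) |l m⟩ in the angular-momentum basis.
First d^4_{2,3}(β=1.4683), then the phase factors e^{-i(2)α} and e^{-i(3)γ}:
With c≡cos(β/2)=0.742400 and s≡sin(β/2)=0.669956, N=[720·2·5040·1]^{1/2}=2693.993318
k: max(0,(3)−(2))=1 … min(4+(3),4−(2))=2
  k=1: (−1)^0·2693.9933/(720)·0.7424^7·0.6700^1 = +0.311586
  k=2: (−1)^1·2693.9933/(240)·0.7424^5·0.6700^3 = -0.761230
d^4_{2,3}(1.4683) = +0.311586 -0.761230 = -0.449644
Phases: e^{-i·(2)·3.8641}=+0.125450-0.992100i, e^{-i·(3)·5.2419}=-0.999843+0.017736i ⇒ D=+0.048487-0.447022i

Wigner D-matrix element, Re=0.0485 Im=-0.4470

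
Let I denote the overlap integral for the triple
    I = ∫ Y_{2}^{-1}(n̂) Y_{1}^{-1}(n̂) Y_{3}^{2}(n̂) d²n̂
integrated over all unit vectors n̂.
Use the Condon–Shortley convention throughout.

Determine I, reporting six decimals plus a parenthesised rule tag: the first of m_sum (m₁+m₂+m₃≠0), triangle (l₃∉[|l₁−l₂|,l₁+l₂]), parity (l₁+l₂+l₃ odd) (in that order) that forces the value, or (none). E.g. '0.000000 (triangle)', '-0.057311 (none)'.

m-sum 0 ✓  L=6 even ✓  1≤3≤3 ✓
Π(2lᵢ+1) = 5×3×7 = 105
triangle coeff Δ(2,1,3) = 1/105
Σ_t [0,0]: t=0:+1/4 = 1/4
(3j)²=3/35 [(2 1 3; 0 0 0)], sign=-1
Σ_t [0,0]: t=0:+1/12 = 1/12
(3j)²=2/21 [(2 1 3; -1 -1 2)], sign=-1
⇒ 4πI² = 6/7
I = (+1)√(6/7/(4π)) = 0.26116903
No selection rule forces the value: the integral is nonzero (none).

0.261169 (none)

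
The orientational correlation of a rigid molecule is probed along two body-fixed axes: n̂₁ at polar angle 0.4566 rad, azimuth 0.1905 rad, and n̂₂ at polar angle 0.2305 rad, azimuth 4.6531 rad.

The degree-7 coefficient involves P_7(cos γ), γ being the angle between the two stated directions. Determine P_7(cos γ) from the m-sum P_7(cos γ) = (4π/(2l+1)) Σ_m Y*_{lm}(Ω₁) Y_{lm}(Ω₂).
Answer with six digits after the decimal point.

-0.389342

Summing Y*_{l m}(θ₁,φ₁)·Y_{l m}(θ₂,φ₂) over m ∈ [−7, 7]; prefactor 4π/(2·7+1) = 0.837758:
  m=-7: Y*=0.00038 + 0.00157j  Y=0.00001 - 0.00001j  product 0.00000 + 0.00000j
  m=-6: Y*=0.00512 + 0.01122j  Y=-0.00024 - 0.00009j  product -0.00000 - 0.00000j
  m=-5: Y*=0.03357 + 0.04719j  Y=-0.00076 + 0.00247j  product -0.00014 + 0.00005j
  m=-4: Y*=0.13456 + 0.12841j  Y=0.01764 + 0.00426j  product 0.00183 + 0.00284j
  m=-3: Y*=0.34005 + 0.21868j  Y=0.01608 - 0.08947j  product 0.02504 - 0.02691j
  m=-2: Y*=0.48631 + 0.19480j  Y=-0.30950 - 0.03687j  product -0.14333 - 0.07822j
  m=-1: Y*=0.18803 + 0.03626j  Y=-0.03766 + 0.63438j  product -0.03008 + 0.11792j
  m=+0: Y*=-0.41025 + 0.00000j  Y=0.41768 + 0.00000j  product -0.17136 + 0.00000j
  m=+1: Y*=-0.18803 + 0.03626j  Y=0.03766 + 0.63438j  product -0.03008 - 0.11792j
  m=+2: Y*=0.48631 - 0.19480j  Y=-0.30950 + 0.03687j  product -0.14333 + 0.07822j
  m=+3: Y*=-0.34005 + 0.21868j  Y=-0.01608 - 0.08947j  product 0.02504 + 0.02691j
  m=+4: Y*=0.13456 - 0.12841j  Y=0.01764 - 0.00426j  product 0.00183 - 0.00284j
  m=+5: Y*=-0.03357 + 0.04719j  Y=0.00076 + 0.00247j  product -0.00014 - 0.00005j
  m=+6: Y*=0.00512 - 0.01122j  Y=-0.00024 + 0.00009j  product -0.00000 + 0.00000j
  m=+7: Y*=-0.00038 + 0.00157j  Y=-0.00001 - 0.00001j  product 0.00000 - 0.00000j
Total Σ_m = -0.46474 - 0.00000j. Multiply by 0.837758: -0.38934 - 0.00000j. P_7(cos γ) = -0.389342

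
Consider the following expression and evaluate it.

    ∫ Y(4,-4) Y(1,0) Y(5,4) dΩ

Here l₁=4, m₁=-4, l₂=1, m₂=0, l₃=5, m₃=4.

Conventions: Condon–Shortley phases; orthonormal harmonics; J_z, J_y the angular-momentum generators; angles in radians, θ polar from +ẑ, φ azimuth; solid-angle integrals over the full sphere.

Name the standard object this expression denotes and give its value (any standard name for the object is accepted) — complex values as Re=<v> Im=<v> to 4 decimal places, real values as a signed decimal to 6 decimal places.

Gaunt coefficient, +0.147319

This is a Gaunt coefficient — the integral of a triple product of spherical harmonics over the sphere.
Checks pass: Σm=0; 10 even; l₃=5∈[3,5].
(2·4+1)(2·1+1)(2·5+1) = 297
Δ: 0! 8! 2! / 11! → 1/495
sum: t=0:+1/576 = 1/576
3j²(4 1 5; 0 0 0) = Δ·Π!·Σ² = 5/99  (sign -1)
sum: t=0:+1/40320 = 1/40320
3j²(4 1 5; -4 0 4) = Δ·Π!·Σ² = 1/55  (sign -1)
combine: 4πI² = 297·5/99·1/55 = 3/11
take √, sign +1: I = 0.14731920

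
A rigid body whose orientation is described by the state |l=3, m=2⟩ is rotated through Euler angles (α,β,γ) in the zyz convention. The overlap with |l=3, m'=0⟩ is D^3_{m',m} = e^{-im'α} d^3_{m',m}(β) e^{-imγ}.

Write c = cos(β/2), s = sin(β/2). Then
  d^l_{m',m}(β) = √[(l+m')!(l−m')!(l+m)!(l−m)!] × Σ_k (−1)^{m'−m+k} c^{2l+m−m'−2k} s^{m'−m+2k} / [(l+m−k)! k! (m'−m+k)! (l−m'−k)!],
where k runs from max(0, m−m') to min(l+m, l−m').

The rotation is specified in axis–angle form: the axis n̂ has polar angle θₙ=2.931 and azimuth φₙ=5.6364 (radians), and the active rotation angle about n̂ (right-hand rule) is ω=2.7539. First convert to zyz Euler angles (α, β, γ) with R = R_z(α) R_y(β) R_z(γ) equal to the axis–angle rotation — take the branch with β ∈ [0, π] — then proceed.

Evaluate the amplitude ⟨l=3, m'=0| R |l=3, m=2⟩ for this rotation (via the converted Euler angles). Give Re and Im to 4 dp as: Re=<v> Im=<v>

Axis–angle → zyz. n̂ = (sinθₙcosφₙ, sinθₙsinφₙ, cosθₙ) = (+0.166819, -0.125972, -0.977907), ω = 2.7539.
R = I cosω + sinω [n̂]ₓ + (1−cosω) n̂n̂ᵀ gives
  R = [-0.872192, +0.329232, -0.361784; -0.410171, -0.895224, +0.174169; -0.266535, +0.300302, +0.915848]
β = atan2(√(R₁₃²+R₂₃²), R₃₃) = 0.413181; α = atan2(R₂₃, R₁₃) mod 2π = 2.692921; γ = atan2(R₃₂, −R₃₁) mod 2π = 0.844899
First d^3_{0,2}(β=0.4132), then the phase factors e^{-i(0)α} and e^{-i(2)γ}:
Half-angle: c=0.978736, s=0.205124. N=√(6·6·120·1)=65.726707
k: max(0,(2)−(0))=2 … min(3+(2),3−(0))=3
  k=2: (−1)^0·65.7267/(12)·0.9787^4·0.2051^2 = +0.211474
  k=3: (−1)^1·65.7267/(12)·0.9787^2·0.2051^4 = -0.009289
d^3_{0,2}(0.4132) = +0.211474 -0.009289 = +0.202185
Attach z-rotation phases: D = e^{-i(0)(2.6929)}·(+0.202185)·e^{-i(2)(0.8449)} = -0.024003-0.200755i

Re=-0.0240 Im=-0.2008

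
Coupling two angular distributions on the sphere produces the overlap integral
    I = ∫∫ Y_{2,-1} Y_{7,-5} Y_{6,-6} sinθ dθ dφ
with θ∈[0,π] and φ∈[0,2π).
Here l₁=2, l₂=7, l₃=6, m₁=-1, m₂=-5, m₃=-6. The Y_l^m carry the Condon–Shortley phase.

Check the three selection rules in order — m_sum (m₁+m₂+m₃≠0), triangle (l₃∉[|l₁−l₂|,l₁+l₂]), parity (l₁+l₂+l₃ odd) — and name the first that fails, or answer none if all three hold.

Σmᵢ = -12  ✗
l₃∈[|l₁−l₂|,l₁+l₂]=[5,9], have l₃=6
Σlᵢ = 15 ⇒ odd

m_sum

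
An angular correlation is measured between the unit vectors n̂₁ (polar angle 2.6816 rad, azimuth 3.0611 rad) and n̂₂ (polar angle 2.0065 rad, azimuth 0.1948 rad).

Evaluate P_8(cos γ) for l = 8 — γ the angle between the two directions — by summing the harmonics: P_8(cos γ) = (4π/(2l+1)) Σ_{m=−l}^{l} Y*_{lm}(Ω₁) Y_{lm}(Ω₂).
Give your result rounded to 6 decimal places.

0.272617

Term-by-term m-sum for l=8 (normalisation 4π/17 = 0.739198):
  term(m=-8) = -0.000108-0.000148i   from Y*(Ω₁)=+0.000622-0.000467i, Y(Ω₂)=+0.002915-0.235157i
  term(m=-7) = +0.000959+0.002577i   from Y*(Ω₁)=+0.005308-0.003353i, Y(Ω₂)=-0.090091+0.428570i
  term(m=-6) = -0.000899-0.011082i   from Y*(Ω₁)=+0.028183-0.014778i, Y(Ω₂)=+0.136694-0.321521i
  term(m=-5) = +0.001513-0.007688i   from Y*(Ω₁)=+0.104549-0.044506i, Y(Ω₂)=+0.038755-0.057039i
  term(m=-4) = -0.046961+0.092534i   from Y*(Ω₁)=+0.274573-0.091592i, Y(Ω₂)=-0.255069+0.251926i
  term(m=-3) = +0.036491-0.039572i   from Y*(Ω₁)=+0.483164-0.118995i, Y(Ω₂)=+0.090224-0.059681i
  term(m=-2) = +0.120925-0.074237i   from Y*(Ω₁)=+0.459771-0.074663i, Y(Ω₂)=+0.281800-0.115704i
  term(m=-1) = +0.005604-0.001583i   from Y*(Ω₁)=-0.033582+0.002709i, Y(Ω₂)=-0.169573+0.033457i
  term(m=+0) = +0.133753+0.000000i   from Y*(Ω₁)=-0.475308-0.000000i, Y(Ω₂)=-0.281402+0.000000i
  term(m=+1) = +0.005604+0.001583i   from Y*(Ω₁)=+0.033582+0.002709i, Y(Ω₂)=+0.169573+0.033457i
  term(m=+2) = +0.120925+0.074237i   from Y*(Ω₁)=+0.459771+0.074663i, Y(Ω₂)=+0.281800+0.115704i
  term(m=+3) = +0.036491+0.039572i   from Y*(Ω₁)=-0.483164-0.118995i, Y(Ω₂)=-0.090224-0.059681i
  term(m=+4) = -0.046961-0.092534i   from Y*(Ω₁)=+0.274573+0.091592i, Y(Ω₂)=-0.255069-0.251926i
  term(m=+5) = +0.001513+0.007688i   from Y*(Ω₁)=-0.104549-0.044506i, Y(Ω₂)=-0.038755-0.057039i
  term(m=+6) = -0.000899+0.011082i   from Y*(Ω₁)=+0.028183+0.014778i, Y(Ω₂)=+0.136694+0.321521i
  term(m=+7) = +0.000959-0.002577i   from Y*(Ω₁)=-0.005308-0.003353i, Y(Ω₂)=+0.090091+0.428570i
  term(m=+8) = -0.000108+0.000148i   from Y*(Ω₁)=+0.000622+0.000467i, Y(Ω₂)=+0.002915+0.235157i
Total Σ_m = +0.368801+0.000000i. Multiply by 0.739198: +0.272617+0.000000i. P_8(cos γ) = 0.272617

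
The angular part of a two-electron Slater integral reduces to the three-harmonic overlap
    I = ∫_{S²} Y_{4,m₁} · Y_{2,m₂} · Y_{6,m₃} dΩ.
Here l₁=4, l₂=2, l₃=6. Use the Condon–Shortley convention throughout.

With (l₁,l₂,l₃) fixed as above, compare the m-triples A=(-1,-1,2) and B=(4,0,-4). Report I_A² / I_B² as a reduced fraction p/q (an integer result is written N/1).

224/45

Shared (l₁,l₂,l₃)=(4,2,6): N and (l;000)² cancel in I_A²/I_B².
A: Δ = 0!·8!·4!/13! = 1/6435; Racah Σ t=0..0: t=0:+1/4320 = 1/4320; ⇒ 3j(4 2 6; -1 -1 2)² = 224/6435, sgn +1
B: Δ = 0!·8!·4!/13! = 1/6435; Racah Σ t=0..0: t=0:+1/161280 = 1/161280; ⇒ 3j(4 2 6; 4 0 -4)² = 1/143, sgn +1
I_A²/I_B² = (224/6435)/(1/143) = 224/45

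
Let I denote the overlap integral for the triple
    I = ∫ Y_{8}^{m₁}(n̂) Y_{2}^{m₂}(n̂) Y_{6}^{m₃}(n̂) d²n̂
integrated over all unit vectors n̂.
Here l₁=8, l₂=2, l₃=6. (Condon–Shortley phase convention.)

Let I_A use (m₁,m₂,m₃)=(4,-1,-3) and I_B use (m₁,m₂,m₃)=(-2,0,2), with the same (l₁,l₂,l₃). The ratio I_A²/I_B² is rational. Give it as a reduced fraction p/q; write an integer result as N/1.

176/135

Same 8,2,6: normalisation and zero-m 3j drop out of the ratio.
A: Δ: 4! 12! 0! / 17! → 1/30940; sum: t=1:−1/13063680 = -1/13063680; 3j²(8 2 6; 4 -1 -3) = Δ·Π!·Σ² = 44/1547  (sign +1)
B: Δ: 4! 12! 0! / 17! → 1/30940; sum: t=2:+1/3870720 = 1/3870720; 3j²(8 2 6; -2 0 2) = Δ·Π!·Σ² = 135/6188  (sign +1)
I_A²/I_B² = (44/1547)/(135/6188) = 176/135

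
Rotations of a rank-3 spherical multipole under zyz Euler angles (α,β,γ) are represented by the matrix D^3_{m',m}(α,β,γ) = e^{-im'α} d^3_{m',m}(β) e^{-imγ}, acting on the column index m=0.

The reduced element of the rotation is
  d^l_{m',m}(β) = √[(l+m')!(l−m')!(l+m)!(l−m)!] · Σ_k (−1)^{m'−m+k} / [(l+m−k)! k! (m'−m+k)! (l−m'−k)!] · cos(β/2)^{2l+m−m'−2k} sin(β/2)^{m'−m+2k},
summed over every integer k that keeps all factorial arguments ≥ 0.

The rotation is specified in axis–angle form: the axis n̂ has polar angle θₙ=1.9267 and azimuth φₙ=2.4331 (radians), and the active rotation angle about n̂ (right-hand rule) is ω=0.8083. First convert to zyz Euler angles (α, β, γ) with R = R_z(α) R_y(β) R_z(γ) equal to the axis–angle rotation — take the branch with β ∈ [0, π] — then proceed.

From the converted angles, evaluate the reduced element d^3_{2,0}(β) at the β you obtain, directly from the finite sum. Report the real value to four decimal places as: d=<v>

d=0.4683

Axis–angle → zyz. n̂ = (sinθₙcosφₙ, sinθₙsinφₙ, cosθₙ) = (-0.711757, +0.609912, -0.348438), ω = 0.8083.
R = I cosω + sinω [n̂]ₓ + (1−cosω) n̂n̂ᵀ gives
  R = [+0.847405, +0.117702, +0.517736; -0.386218, +0.805776, +0.448956; -0.364336, -0.580407, +0.728277]
β = atan2(√(R₁₃²+R₂₃²), R₃₃) = 0.754992; α = atan2(R₂₃, R₁₃) mod 2π = 0.714368; γ = atan2(R₃₂, −R₃₁) mod 2π = 5.272946
d^3_{2,0}(β=0.7550) via the finite sum:
Half-angle: c=0.929590, s=0.368594. N=√(120·1·6·6)=65.726707
k: max(0,(0)−(2))=0 … min(3+(0),3−(2))=1
  k=0: (−1)^2·65.7267/(12)·0.9296^4·0.3686^2 = +0.555679
  k=1: (−1)^3·65.7267/(12)·0.9296^2·0.3686^4 = -0.087365
d^3_{2,0}(0.7550) = +0.555679 -0.087365 = +0.468314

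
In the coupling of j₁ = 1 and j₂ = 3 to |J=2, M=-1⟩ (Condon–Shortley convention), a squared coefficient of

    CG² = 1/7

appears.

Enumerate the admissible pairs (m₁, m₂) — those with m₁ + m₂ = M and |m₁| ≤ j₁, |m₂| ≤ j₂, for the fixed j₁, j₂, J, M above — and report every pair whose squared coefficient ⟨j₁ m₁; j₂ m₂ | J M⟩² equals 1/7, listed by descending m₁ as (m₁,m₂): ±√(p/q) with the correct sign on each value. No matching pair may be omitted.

Admissible pairs with m₁+m₂ = M = -1: (-1,0), (0,-1), (1,-2)
  (m₁,m₂)=(1,-2): CG² = 10/21, CG = +√(10/21)
  (m₁,m₂)=(0,-1): CG² = 8/21, CG = −√(8/21)
  (m₁,m₂)=(-1,0): CG² = 1/7, CG = +√(1/7)   ← matches the target
Pairs with CG² = 1/7: (-1,0): +√(1/7)

(-1,0): +√(1/7)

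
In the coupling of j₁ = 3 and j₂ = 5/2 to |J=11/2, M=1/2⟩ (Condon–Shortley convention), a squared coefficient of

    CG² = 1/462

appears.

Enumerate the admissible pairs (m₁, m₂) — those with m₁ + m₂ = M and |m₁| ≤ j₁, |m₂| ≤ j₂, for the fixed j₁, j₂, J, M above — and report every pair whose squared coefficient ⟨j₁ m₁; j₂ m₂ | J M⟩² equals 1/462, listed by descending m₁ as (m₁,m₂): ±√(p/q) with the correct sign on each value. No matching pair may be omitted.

Admissible pairs with m₁+m₂ = M = 1/2: (-2,5/2), (-1,3/2), (0,1/2), (1,-1/2), (2,-3/2), (3,-5/2)
  (m₁,m₂)=(3,-5/2): CG² = 1/462, CG = +√(1/462)   ← matches the target
  (m₁,m₂)=(2,-3/2): CG² = 5/77, CG = +√(5/77)
  (m₁,m₂)=(1,-1/2): CG² = 25/77, CG = +√(25/77)
  (m₁,m₂)=(0,1/2): CG² = 100/231, CG = +√(100/231)
  (m₁,m₂)=(-1,3/2): CG² = 25/154, CG = +√(25/154)
  (m₁,m₂)=(-2,5/2): CG² = 1/77, CG = +√(1/77)
Pairs with CG² = 1/462: (3,-5/2): +√(1/462)

(3,-5/2): +√(1/462)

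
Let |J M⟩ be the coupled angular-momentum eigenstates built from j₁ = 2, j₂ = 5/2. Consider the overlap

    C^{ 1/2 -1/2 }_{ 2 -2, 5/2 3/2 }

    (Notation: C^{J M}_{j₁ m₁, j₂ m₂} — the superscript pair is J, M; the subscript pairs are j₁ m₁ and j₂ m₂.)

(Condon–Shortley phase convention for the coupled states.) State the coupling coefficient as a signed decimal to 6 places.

j₁+j₂−J=4  J+j₁−j₂=0  J−j₁+j₂=1  j₁+j₂+J+1=6
(j₁±m₁, j₂±m₂, J±M) = (0,4,4,1,0,1)
P² = 192/5
sum k=4..4:
  [4] +1/24 = 1/24
S = 1/24
C² = P²·S² = 1/15 ; C = +0.258199

+0.258199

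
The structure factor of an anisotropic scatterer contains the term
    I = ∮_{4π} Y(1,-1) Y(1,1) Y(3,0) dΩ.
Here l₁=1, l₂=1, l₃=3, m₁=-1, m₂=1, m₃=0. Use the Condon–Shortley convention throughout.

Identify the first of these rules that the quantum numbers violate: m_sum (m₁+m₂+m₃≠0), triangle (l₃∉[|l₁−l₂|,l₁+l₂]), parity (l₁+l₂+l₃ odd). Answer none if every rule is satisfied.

triangle

m₁+m₂+m₃ = -1 + 1 + 0 = 0  ✓
triangle: need |l₁−l₂| ≤ l₃ ≤ l₁+l₂ = [0,2]; l₃=3 is outside  ✗
parity: l₁+l₂+l₃ = 5 is odd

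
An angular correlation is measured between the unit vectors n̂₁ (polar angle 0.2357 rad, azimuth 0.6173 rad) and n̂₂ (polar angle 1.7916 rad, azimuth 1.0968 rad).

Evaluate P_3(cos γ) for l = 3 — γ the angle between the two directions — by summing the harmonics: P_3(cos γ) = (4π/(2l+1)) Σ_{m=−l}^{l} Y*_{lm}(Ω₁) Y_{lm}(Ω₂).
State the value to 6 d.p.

0.016197

Addition theorem: P_3(cos γ) = (4π/7) Σ_m Y*_{lm}(Ω₁) Y_{lm}(Ω₂), m = −3…3:
  m=-3: Y*=-0.00147 + 0.00510j  Y=-0.38328 + 0.05746j  product 0.00027 - 0.00204j
  m=-2: Y*=0.01788 + 0.05116j  Y=0.12430 + 0.17308j  product -0.00663 + 0.00945j
  m=-1: Y*=0.22939 + 0.16283j  Y=-0.10941 + 0.21328j  product -0.05983 + 0.03111j
  m=+0: Y*=0.62678 + 0.00000j  Y=0.22559 + 0.00000j  product 0.14140 + 0.00000j
  m=+1: Y*=-0.22939 + 0.16283j  Y=0.10941 + 0.21328j  product -0.05983 - 0.03111j
  m=+2: Y*=0.01788 - 0.05116j  Y=0.12430 - 0.17308j  product -0.00663 - 0.00945j
  m=+3: Y*=0.00147 + 0.00510j  Y=0.38328 + 0.05746j  product 0.00027 + 0.00204j
Accumulated sum 0.00902 + 0.00000j; after 4π/(2l+1) scaling, 0.01620 + 0.00000j ⇒ P_3 = 0.016197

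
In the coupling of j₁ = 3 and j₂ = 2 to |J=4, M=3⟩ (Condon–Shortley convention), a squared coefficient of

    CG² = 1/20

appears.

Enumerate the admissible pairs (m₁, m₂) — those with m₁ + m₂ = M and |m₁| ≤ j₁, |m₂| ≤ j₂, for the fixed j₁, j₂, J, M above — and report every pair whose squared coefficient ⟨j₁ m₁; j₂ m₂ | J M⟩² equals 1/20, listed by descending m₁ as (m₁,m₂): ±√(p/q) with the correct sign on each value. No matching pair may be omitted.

(2,1): +√(1/20)

Admissible pairs with m₁+m₂ = M = 3: (1,2), (2,1), (3,0)
  (m₁,m₂)=(3,0): CG² = 9/20, CG = +√(9/20)
  (m₁,m₂)=(2,1): CG² = 1/20, CG = +√(1/20)   ← matches the target
  (m₁,m₂)=(1,2): CG² = 1/2, CG = −√(1/2)
Pairs with CG² = 1/20: (2,1): +√(1/20)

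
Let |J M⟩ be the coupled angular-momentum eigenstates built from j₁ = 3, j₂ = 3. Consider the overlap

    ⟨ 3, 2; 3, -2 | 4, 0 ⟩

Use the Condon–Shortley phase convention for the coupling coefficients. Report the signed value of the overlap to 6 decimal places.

+√(7/22) ≈ +0.564076

j₁+j₂−J=2  J+j₁−j₂=4  J−j₁+j₂=4  j₁+j₂+J+1=11
(j₁±m₁, j₂±m₂, J±M) = (5,1,1,5,4,4)
P² = 165888/77
sum k=0..1:
  [0] +1/72 = 1/72
  [1] −1/576 = -1/576
S = 7/576
C² = P²·S² = 7/22 ; C = +0.564076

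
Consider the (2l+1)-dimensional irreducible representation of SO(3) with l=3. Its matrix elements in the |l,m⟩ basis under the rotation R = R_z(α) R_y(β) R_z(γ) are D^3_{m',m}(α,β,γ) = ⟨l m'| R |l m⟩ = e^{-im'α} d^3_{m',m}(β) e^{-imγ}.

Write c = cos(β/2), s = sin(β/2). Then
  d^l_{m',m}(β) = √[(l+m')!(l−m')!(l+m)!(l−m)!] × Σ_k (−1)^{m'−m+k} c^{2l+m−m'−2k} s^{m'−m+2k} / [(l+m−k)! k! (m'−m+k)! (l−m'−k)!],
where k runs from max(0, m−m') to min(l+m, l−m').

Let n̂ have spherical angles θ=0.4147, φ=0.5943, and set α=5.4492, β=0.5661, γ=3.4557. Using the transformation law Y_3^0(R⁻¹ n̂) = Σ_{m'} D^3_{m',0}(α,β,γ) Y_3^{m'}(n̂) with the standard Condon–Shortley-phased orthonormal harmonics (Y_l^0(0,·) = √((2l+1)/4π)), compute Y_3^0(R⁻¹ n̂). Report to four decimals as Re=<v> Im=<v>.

Re=0.0675 Im=0.0000

Need the full column D^3_{m',0} for m'=−3..3 at α=5.4492, β=0.5661, γ=3.4557.
cos(β/2)=0.960208, sin(β/2)=0.279286
d^3_{-3,0}: single k=3 term ⇒ +0.086250;  D = -0.069199-0.051483i
d^3_{-2,0}: k∈[2..3] ⇒ +0.363178 -0.030725 = +0.332453;  D = -0.032255-0.330885i
d^3_{-1,0}: k∈[1..3] ⇒ +0.789707 -0.200426 +0.005652 = +0.594933;  D = +0.399753-0.440616i
d^3_{0,0}: k∈[0..3] ⇒ +0.783776 -0.596762 +0.050486 -0.000475 = +0.237026;  D = +0.237026+0.000000i
d^3_{1,0}: k∈[0..2] ⇒ -0.789707 +0.200426 -0.005652 = -0.594933;  D = -0.399753-0.440616i
d^3_{2,0}: k∈[0..1] ⇒ +0.363178 -0.030725 = +0.332453;  D = -0.032255+0.330885i
d^3_{3,0}: single k=0 term ⇒ -0.086250;  D = +0.069199-0.051483i
Y_3^{m'}(θ=0.4147,φ=0.5943) and Σ D·Y over m':
  (-0.0692-0.0515i)·(-0.0057-0.0267i)  (-0.0323-0.3309i)·(+0.0566-0.1409i)  (+0.3998-0.4406i)·(+0.3440-0.2325i)  (+0.2370+0.0000i)·(+0.4059+0.0000i)  (-0.3998-0.4406i)·(-0.3440-0.2325i)  (-0.0323+0.3309i)·(+0.0566+0.1409i)  (+0.0692-0.0515i)·(+0.0057-0.0267i)
Y_3^0(R⁻¹ n̂) = +0.067516-0.000000i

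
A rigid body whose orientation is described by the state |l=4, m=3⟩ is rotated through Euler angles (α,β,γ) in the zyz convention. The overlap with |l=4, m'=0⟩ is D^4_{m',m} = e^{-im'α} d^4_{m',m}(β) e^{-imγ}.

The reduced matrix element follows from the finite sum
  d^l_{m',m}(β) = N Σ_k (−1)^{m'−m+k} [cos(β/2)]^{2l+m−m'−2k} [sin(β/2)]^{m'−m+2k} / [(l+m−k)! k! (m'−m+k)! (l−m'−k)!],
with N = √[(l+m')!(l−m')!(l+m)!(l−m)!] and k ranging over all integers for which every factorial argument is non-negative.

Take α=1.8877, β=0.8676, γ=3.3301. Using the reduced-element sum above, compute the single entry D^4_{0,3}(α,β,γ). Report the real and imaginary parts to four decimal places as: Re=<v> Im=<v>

Re=-0.3584 Im=0.2275

First d^4_{0,3}(β=0.8676), then the phase factors e^{-i(0)α} and e^{-i(3)γ}:
With c≡cos(β/2)=0.907375 and s≡sin(β/2)=0.420322, N=[24·24·5040·1]^{1/2}=1703.830978
k: max(0,(3)−(0))=3 … min(4+(3),4−(0))=4
  k=3: (−1)^0·1703.8310/(144)·0.9074^5·0.4203^3 = +0.540436
  k=4: (−1)^1·1703.8310/(144)·0.9074^3·0.4203^5 = -0.115967
d^4_{0,3}(0.8676) = +0.540436 -0.115967 = +0.424469
D = (+1.000000+0.000000i)·(+0.424469)·(-0.844309+0.535857i) = -0.358383+0.227454i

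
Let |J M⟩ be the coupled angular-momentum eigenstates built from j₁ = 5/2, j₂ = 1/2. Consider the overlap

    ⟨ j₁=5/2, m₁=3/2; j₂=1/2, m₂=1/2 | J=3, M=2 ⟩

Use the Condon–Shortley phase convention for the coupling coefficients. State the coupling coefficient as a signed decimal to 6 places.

+0.912871  (= +√(5/6))

triangle: 0!×5!×1!/7! = 120/5040
(j±m)!: 4!×1!×1!×0!×5!×1! = 2880
prefactor² = (2J+1)×Δ×N² = 480
  k=0: +1/(0!×0!×1!×1!×4!×0!) = 1/24
Σ = 1/24  ⇒  CG² = 480×(1/24)² = 5/6
CG = +√(5/6) = +0.912871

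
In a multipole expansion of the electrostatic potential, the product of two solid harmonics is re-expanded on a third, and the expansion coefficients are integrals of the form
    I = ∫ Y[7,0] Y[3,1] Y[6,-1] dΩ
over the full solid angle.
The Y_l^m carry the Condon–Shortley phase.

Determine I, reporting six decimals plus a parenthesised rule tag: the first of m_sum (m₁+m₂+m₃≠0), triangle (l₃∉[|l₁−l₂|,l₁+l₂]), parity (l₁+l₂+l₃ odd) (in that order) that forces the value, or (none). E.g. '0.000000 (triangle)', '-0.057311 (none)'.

0.006417 (none)

m-sum 0 ✓  L=16 even ✓  4≤6≤10 ✓
Π(2lᵢ+1) = 15×7×13 = 1365
triangle coeff Δ(7,3,6) = 1/2042040
Σ_t [1,3]: t=1:−1/207360 t=2:+1/57600 t=3:−1/207360 = 1/129600
(3j)²=168/12155 [(7 3 6; 0 0 0)], sign=+1
Σ_t [2,4]: t=2:+1/115200 t=3:−1/103680 t=4:+1/1451520 = -1/3628800
(3j)²=1/36465 [(7 3 6; 0 1 -1)], sign=+1
⇒ 4πI² = 1176/2272985
I = (+1)√(1176/2272985/(4π)) = 0.00641653
No selection rule forces the value: the integral is nonzero (none).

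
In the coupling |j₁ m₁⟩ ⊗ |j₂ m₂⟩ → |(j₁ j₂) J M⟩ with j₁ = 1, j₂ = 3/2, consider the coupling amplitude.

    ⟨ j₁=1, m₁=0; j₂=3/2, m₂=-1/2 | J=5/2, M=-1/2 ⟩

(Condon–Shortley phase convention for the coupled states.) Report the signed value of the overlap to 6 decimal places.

j₁+j₂−J=0  J+j₁−j₂=2  J−j₁+j₂=3  j₁+j₂+J+1=6
(j₁±m₁, j₂±m₂, J±M) = (1,1,1,2,2,3)
P² = 12/5
sum k=0..0:
  [0] +1/2 = 1/2
S = 1/2
C² = P²·S² = 3/5 ; C = +0.774597

+√(3/5) = +0.774597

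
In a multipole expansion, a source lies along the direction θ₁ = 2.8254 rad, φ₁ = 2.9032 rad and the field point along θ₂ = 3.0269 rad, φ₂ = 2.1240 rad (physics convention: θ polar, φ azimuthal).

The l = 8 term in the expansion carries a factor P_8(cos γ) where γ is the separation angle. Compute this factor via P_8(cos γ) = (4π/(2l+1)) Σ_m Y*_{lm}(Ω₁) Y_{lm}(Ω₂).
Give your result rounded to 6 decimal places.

Term-by-term m-sum for l=8 (normalisation 4π/17 = 0.739198):
  m=-8: (-0.000015-0.000043i) × (-0.000000+0.000000i) = +0.000000-0.000000i  (running Σ = +0.000000-0.000000i)
  m=-7: (-0.000054-0.000548i) × (+0.000000+0.000000i) = +0.000000-0.000000i  (running Σ = +0.000000-0.000000i)
  m=-6: (+0.000598-0.004228i) × (+0.000011-0.000002i) = -0.000000-0.000000i  (running Σ = -0.000000-0.000000i)
  m=-5: (+0.008766-0.022021i) × (+0.000069-0.000174i) = -0.000003-0.000003i  (running Σ = -0.000003-0.000003i)
  m=-4: (+0.055925-0.078797i) × (-0.001343-0.001796i) = -0.000217+0.000005i  (running Σ = -0.000220+0.000002i)
  m=-3: (+0.213628-0.185551i) × (-0.019853+0.001768i) = -0.003913+0.004062i  (running Σ = -0.004133+0.004064i)
  m=-2: (+0.485659-0.250858i) × (-0.056275+0.112341i) = +0.000851+0.068677i  (running Σ = -0.003282+0.072740i)
  m=-1: (+0.509200-0.123743i) × (+0.263814+0.427215i) = +0.187199+0.184893i  (running Σ = +0.183917+0.257633i)
  m=0: (-0.161457-0.000000i) × (+0.903447+0.000000i) = -0.145867-0.000000i  (running Σ = +0.038050+0.257633i)
  m=1: (-0.509200-0.123743i) × (-0.263814+0.427215i) = +0.187199-0.184893i  (running Σ = +0.225249+0.072740i)
  m=2: (+0.485659+0.250858i) × (-0.056275-0.112341i) = +0.000851-0.068677i  (running Σ = +0.226100+0.004064i)
  m=3: (-0.213628-0.185551i) × (+0.019853+0.001768i) = -0.003913-0.004062i  (running Σ = +0.222187+0.000002i)
  m=4: (+0.055925+0.078797i) × (-0.001343+0.001796i) = -0.000217-0.000005i  (running Σ = +0.221970-0.000003i)
  m=5: (-0.008766-0.022021i) × (-0.000069-0.000174i) = -0.000003+0.000003i  (running Σ = +0.221967-0.000000i)
  m=6: (+0.000598+0.004228i) × (+0.000011+0.000002i) = -0.000000+0.000000i  (running Σ = +0.221967-0.000000i)
  m=7: (+0.000054-0.000548i) × (-0.000000+0.000000i) = +0.000000+0.000000i  (running Σ = +0.221967-0.000000i)
  m=8: (-0.000015+0.000043i) × (-0.000000-0.000000i) = +0.000000+0.000000i  (running Σ = +0.221967-0.000000i)
Accumulated sum +0.221967-0.000000i; after 4π/(2l+1) scaling, +0.164078-0.000000i ⇒ P_8 = 0.164078

0.164078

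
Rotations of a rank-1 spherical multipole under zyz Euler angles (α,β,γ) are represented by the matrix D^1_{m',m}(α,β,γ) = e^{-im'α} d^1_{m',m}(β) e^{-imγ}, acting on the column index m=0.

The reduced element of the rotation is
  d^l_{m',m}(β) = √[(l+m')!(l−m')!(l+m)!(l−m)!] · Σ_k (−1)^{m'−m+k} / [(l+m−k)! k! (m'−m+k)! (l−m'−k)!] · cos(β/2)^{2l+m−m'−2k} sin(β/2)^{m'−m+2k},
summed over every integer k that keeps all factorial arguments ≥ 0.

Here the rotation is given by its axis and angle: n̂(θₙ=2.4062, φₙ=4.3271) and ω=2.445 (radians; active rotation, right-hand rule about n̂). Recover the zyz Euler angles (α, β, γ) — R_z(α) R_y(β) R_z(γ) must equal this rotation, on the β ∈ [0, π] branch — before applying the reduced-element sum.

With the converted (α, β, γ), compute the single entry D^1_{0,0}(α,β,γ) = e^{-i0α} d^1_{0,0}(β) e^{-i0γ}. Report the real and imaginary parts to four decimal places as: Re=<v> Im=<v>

Re=0.2047 Im=0.0000

Axis–angle → zyz. n̂ = (sinθₙcosφₙ, sinθₙsinφₙ, cosθₙ) = (-0.252134, -0.621696, -0.741567), ω = 2.4450.
R = I cosω + sinω [n̂]ₓ + (1−cosω) n̂n̂ᵀ gives
  R = [-0.654700, +0.752779, -0.068495; -0.198812, -0.084064, +0.976426; +0.729275, +0.652883, +0.204698]
β = atan2(√(R₁₃²+R₂₃²), R₃₃) = 1.364641; α = atan2(R₂₃, R₁₃) mod 2π = 1.640830; γ = atan2(R₃₂, −R₃₁) mod 2π = 2.411408
Split into d^1_{0,0}(β=1.3646) × two z-phases.
With c≡cos(β/2)=0.776111 and s≡sin(β/2)=0.630596, N=[1·1·1·1]^{1/2}=1.000000
Admissible k: 0..1 (factorial args all ≥0)
  k=0: (−1)^0·1.0000/(1)·0.7761^2·0.6306^0 = +0.602349
  k=1: (−1)^1·1.0000/(1)·0.7761^0·0.6306^2 = -0.397651
d^1_{0,0}(1.3646) = +0.602349 -0.397651 = +0.204698
Phases: e^{-i·(0)·1.6408}=+1.000000+0.000000i, e^{-i·(0)·2.4114}=+1.000000+0.000000i ⇒ D=+0.204698+0.000000i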